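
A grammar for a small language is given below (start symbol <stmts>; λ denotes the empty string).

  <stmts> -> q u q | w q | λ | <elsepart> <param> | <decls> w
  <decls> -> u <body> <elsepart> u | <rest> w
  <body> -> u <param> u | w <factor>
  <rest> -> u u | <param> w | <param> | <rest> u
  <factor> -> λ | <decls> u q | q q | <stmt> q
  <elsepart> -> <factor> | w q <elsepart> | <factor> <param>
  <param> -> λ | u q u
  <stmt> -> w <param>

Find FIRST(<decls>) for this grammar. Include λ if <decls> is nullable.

<decls> -> u <body> <elsepart> u contributes {u}.
From <decls> -> <rest> w: <rest> nullable, take FIRST(<rest>) ∪ {w} = { u, w }.
Union: FIRST(<decls>) = { u, w }.

{ u, w }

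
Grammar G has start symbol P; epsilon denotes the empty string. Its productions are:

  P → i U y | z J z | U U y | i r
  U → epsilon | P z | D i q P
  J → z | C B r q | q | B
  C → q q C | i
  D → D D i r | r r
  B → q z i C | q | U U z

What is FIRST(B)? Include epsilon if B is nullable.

B → q z i C contributes {q}.
B → q contributes {q}.
From B → U U z: U, U nullable, take FIRST(U) ∪ FIRST(U) ∪ {z} = { i, r, y, z }.
Union: FIRST(B) = { i, q, r, y, z }.

{ i, q, r, y, z }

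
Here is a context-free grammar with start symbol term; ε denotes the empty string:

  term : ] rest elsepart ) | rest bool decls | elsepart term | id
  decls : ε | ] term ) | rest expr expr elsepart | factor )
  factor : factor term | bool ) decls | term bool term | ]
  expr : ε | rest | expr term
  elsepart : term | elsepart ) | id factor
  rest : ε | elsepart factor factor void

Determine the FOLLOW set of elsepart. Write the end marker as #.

In term : ] rest elsepart ): add FIRST()) = { ) }.
In term : elsepart term: add FIRST(term) = { ], bool, id }.
In decls : rest expr expr elsepart: elsepart is at the end, add FOLLOW(decls) = { #, ), ], bool, id, void }.
In elsepart : elsepart ): add FIRST()) = { ) }.
In rest : elsepart factor factor void: add FIRST(factor factor void) = { ], bool, id }.
Union: FOLLOW(elsepart) = { #, ), ], bool, id, void }.

{ #, ), ], bool, id, void }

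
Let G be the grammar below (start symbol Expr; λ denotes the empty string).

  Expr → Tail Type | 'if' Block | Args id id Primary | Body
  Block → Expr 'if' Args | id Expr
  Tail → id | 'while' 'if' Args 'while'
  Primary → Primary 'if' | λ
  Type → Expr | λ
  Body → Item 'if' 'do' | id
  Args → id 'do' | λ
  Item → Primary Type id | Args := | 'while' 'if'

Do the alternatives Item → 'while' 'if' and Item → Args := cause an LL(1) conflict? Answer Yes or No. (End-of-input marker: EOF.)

No

FIRST('while' 'if') = { 'while' } and FIRST(Args :=) = { :=, id }.
The FIRST sets are disjoint and neither alternative is nullable — no conflict.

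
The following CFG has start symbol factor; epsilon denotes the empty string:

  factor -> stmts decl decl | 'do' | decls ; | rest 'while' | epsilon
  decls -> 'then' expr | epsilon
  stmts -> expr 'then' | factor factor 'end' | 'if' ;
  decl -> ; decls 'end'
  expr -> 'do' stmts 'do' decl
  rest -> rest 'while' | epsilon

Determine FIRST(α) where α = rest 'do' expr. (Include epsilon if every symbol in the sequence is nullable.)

{ 'do', 'while' }

Add FIRST(rest)\{epsilon} = { 'while' }; rest is nullable, continue.
'do' is a terminal; add {'do'} and stop.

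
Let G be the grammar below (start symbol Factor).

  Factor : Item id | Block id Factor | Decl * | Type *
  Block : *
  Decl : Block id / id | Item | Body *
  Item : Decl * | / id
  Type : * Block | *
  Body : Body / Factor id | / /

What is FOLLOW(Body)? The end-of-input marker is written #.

{ *, / }

In Decl : Body *: add FIRST(*) = { * }.
In Body : Body / Factor id: add FIRST(/ Factor id) = { / }.
Union: FOLLOW(Body) = { *, / }.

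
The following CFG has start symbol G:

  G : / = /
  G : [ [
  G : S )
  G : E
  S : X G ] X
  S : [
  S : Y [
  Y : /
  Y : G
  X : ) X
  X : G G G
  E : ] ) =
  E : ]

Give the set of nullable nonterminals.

No nonterminal has an empty production or an RHS whose symbols are all nullable.

{ } (none)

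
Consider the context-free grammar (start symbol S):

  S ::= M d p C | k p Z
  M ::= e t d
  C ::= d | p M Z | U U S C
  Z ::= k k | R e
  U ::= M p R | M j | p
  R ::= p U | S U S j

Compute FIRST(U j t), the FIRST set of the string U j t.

{ e, p }

Add FIRST(U) = { e, p }; U is not nullable, stop.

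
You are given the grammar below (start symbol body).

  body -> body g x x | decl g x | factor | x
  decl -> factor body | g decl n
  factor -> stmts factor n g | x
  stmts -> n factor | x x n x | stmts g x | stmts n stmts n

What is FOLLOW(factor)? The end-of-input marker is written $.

In body -> factor: factor is at the end, add FOLLOW(body) = { $, g, n }.
In decl -> factor body: add FIRST(body) = { g, n, x }.
In factor -> stmts factor n g: add FIRST(n g) = { n }.
In stmts -> n factor: factor is at the end, add FOLLOW(stmts) = { g, n, x }.
Union: FOLLOW(factor) = { $, g, n, x }.

{ $, g, n, x }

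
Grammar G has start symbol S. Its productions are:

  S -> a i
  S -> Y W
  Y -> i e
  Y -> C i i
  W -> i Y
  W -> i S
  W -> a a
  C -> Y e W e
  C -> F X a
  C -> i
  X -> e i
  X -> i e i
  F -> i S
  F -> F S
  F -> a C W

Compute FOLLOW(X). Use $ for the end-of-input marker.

{ a }

In C -> F X a: add FIRST(a) = { a }.
Union: FOLLOW(X) = { a }.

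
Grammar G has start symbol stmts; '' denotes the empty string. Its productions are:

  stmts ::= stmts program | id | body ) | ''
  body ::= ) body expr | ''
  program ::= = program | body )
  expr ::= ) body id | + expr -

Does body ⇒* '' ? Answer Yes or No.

body has an ''-production, so body ⇒ ''.

Yes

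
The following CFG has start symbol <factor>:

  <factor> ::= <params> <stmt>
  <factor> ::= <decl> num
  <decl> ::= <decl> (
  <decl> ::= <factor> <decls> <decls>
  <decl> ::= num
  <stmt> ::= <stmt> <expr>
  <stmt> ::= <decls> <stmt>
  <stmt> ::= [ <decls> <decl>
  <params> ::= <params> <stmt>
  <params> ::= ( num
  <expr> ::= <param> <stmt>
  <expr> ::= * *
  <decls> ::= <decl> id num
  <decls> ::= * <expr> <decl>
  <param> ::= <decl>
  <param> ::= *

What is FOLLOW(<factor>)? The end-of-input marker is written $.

{ $, (, *, num }

<factor> is the start symbol, so $ ∈ FOLLOW(<factor>).
In <decl> ::= <factor> <decls> <decls>: add FIRST(<decls> <decls>) = { (, *, num }.
Union: FOLLOW(<factor>) = { $, (, *, num }.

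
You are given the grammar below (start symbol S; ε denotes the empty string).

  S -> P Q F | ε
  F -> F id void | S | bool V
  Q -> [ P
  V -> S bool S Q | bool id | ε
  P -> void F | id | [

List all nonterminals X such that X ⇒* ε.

{ F, S, V }

Directly nullable (have an ε-production): S, V.
F -> S with every symbol nullable, so F is nullable.
No other nonterminal has a production whose RHS symbols are all nullable.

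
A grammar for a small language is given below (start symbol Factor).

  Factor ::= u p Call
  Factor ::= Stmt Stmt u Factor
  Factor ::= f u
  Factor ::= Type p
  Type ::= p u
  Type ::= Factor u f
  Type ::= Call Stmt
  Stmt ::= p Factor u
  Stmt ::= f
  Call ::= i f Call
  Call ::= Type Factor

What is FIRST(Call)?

{ f, i, p, u }

Call ::= i f Call contributes {i}.
From Call ::= Type Factor: add FIRST(Type) = { f, i, p, u }.
Union: FIRST(Call) = { f, i, p, u }.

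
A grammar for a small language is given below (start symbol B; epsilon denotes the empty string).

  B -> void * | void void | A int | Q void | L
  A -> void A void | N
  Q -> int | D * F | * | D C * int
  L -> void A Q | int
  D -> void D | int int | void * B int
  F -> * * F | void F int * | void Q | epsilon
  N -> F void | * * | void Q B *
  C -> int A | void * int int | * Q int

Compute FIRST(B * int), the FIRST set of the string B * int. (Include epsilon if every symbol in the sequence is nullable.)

Add FIRST(B) = { *, int, void }; B is not nullable, stop.

{ *, int, void }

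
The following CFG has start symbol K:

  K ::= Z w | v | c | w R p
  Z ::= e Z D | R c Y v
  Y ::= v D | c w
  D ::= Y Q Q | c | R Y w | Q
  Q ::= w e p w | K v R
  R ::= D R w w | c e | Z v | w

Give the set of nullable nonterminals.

{ } (none)

No nonterminal has an empty production or an RHS whose symbols are all nullable.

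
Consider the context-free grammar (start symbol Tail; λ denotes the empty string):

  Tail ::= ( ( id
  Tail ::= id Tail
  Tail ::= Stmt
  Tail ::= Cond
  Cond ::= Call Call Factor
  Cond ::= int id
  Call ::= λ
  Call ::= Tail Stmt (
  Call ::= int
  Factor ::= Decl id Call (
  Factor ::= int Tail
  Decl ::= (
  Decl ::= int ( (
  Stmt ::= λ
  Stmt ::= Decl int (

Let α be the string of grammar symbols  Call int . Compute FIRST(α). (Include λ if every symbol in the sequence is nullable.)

{ (, id, int }

Add FIRST(Call)\{λ} = { (, id, int }; Call is nullable, continue.
int is a terminal; add {int} and stop.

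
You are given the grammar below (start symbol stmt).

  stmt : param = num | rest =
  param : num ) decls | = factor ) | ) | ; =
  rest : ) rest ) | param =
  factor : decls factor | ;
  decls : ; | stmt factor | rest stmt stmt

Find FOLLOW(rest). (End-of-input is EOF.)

In stmt : rest =: add FIRST(=) = { = }.
In rest : ) rest ): add FIRST()) = { ) }.
In decls : rest stmt stmt: add FIRST(stmt stmt) = { ), ;, =, num }.
Union: FOLLOW(rest) = { ), ;, =, num }.

{ ), ;, =, num }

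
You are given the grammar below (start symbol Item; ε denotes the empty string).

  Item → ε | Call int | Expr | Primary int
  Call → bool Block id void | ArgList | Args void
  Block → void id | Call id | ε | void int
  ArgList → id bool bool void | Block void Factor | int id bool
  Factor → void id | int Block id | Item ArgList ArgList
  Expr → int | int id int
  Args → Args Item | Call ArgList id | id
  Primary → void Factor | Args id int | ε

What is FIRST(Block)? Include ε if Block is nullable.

Block → void id contributes {void}.
From Block → Call id: add FIRST(Call) = { bool, id, int, void }.
Block → ε contributes ε.
Block → void int contributes {void}.
Union: FIRST(Block) = { bool, id, int, void, ε }.

{ bool, id, int, void, ε }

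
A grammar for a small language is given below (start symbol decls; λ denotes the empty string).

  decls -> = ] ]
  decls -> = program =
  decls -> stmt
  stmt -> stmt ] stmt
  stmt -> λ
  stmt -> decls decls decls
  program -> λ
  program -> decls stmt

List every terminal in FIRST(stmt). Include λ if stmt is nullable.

From stmt -> stmt ] stmt: stmt nullable, take FIRST(stmt) ∪ {]} = { =, ] }.
stmt -> λ contributes λ.
From stmt -> decls decls decls: decls, decls, decls nullable, take FIRST(decls) ∪ FIRST(decls) ∪ FIRST(decls) = { =, ] }; also λ since the whole RHS is nullable.
Union: FIRST(stmt) = { =, ], λ }.

{ =, ], λ }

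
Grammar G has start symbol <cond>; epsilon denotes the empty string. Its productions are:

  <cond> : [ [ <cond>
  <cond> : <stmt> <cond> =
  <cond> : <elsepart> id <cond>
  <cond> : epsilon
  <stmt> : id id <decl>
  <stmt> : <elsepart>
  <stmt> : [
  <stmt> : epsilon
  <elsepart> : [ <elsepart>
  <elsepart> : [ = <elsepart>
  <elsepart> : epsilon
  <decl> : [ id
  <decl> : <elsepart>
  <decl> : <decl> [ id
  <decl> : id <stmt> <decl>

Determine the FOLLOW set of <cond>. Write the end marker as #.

{ #, = }

<cond> is the start symbol, so # ∈ FOLLOW(<cond>).
In <cond> : [ [ <cond>: <cond> is at the end, add FOLLOW(<cond>) = { #, = }.
In <cond> : <stmt> <cond> =: add FIRST(=) = { = }.
In <cond> : <elsepart> id <cond>: <cond> is at the end, add FOLLOW(<cond>) = { #, = }.
Union: FOLLOW(<cond>) = { #, = }.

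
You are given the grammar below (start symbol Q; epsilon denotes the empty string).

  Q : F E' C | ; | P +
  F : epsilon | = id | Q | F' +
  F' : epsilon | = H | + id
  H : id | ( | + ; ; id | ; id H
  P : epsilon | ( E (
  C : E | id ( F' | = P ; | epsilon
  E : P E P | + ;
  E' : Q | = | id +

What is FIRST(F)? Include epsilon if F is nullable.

F : epsilon contributes epsilon.
F : = id contributes {=}.
From F : Q: add FIRST(Q) = { (, +, ;, =, id }.
From F : F' +: F' nullable, take FIRST(F') ∪ {+} = { +, = }.
Union: FIRST(F) = { (, +, ;, =, id, epsilon }.

{ (, +, ;, =, id, epsilon }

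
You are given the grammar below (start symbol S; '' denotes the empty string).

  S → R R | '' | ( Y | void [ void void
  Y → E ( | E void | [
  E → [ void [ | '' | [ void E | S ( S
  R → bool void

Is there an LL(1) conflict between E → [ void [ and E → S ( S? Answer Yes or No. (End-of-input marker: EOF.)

FIRST([ void [) = { [ } and FIRST(S ( S) = { (, bool, void }.
The FIRST sets are disjoint and neither alternative is nullable — no conflict.

No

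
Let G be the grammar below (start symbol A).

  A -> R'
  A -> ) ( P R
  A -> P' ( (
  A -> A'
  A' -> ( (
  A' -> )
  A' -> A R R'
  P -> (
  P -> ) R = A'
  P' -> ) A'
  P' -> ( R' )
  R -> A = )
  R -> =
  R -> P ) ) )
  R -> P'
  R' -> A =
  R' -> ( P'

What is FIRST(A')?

A' -> ( ( contributes {(}.
A' -> ) contributes {)}.
From A' -> A R R': add FIRST(A) = { (, ) }.
Union: FIRST(A') = { (, ) }.

{ (, ) }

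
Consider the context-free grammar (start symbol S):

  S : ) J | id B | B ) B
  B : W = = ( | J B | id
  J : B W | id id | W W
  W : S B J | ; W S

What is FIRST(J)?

{ ), ;, id }

From J : B W: add FIRST(B) = { ), ;, id }.
J : id id contributes {id}.
From J : W W: add FIRST(W) = { ), ;, id }.
Union: FIRST(J) = { ), ;, id }.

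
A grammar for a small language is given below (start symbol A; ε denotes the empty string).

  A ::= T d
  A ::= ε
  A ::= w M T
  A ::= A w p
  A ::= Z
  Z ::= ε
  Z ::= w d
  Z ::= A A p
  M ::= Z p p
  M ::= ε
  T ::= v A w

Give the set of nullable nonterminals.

Directly nullable (have an ε-production): A, Z, M.
No other nonterminal has a production whose RHS symbols are all nullable.

{ A, M, Z }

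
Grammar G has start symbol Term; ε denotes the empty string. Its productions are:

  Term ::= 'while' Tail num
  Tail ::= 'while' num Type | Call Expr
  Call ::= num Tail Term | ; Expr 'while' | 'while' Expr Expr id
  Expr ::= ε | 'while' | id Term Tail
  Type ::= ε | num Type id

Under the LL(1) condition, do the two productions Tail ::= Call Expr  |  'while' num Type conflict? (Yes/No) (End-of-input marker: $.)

FIRST(Call Expr) = { 'while', ;, num } and FIRST('while' num Type) = { 'while' }.
Both contain 'while', so the two alternatives are not disjoint — LL(1) conflict.

Yes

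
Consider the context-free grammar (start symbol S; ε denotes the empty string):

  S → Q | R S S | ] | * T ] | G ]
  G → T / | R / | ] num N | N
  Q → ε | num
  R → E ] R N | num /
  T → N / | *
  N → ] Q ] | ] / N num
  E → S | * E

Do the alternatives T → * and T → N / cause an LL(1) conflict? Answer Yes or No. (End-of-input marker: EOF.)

No

FIRST(*) = { * } and FIRST(N /) = { ] }.
The FIRST sets are disjoint and neither alternative is nullable — no conflict.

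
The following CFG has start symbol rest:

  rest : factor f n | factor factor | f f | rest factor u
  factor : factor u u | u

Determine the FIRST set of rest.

{ f, u }

From rest : factor f n: add FIRST(factor) = { u }.
From rest : factor factor: add FIRST(factor) = { u }.
rest : f f contributes {f}.
From rest : rest factor u: add FIRST(rest) = { f, u }.
Union: FIRST(rest) = { f, u }.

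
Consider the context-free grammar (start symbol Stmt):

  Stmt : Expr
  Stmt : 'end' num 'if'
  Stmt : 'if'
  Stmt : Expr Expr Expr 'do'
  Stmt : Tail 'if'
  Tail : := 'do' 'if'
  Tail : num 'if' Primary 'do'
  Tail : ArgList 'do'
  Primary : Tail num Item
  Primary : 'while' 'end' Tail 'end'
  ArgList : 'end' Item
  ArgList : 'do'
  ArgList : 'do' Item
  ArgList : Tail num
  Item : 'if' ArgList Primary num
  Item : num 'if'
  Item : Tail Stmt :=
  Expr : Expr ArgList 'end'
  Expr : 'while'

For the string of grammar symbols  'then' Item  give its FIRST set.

'then' is a terminal; add {'then'} and stop.

{ 'then' }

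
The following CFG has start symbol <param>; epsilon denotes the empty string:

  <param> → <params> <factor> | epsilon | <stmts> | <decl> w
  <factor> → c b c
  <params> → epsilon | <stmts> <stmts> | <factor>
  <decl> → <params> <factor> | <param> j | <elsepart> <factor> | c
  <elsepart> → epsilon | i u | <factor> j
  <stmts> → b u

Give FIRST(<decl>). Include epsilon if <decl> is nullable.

{ b, c, i, j }

From <decl> → <params> <factor>: <params> nullable, take FIRST(<params>) ∪ FIRST(<factor>) = { b, c }.
From <decl> → <param> j: <param> nullable, take FIRST(<param>) ∪ {j} = { b, c, i, j }.
From <decl> → <elsepart> <factor>: <elsepart> nullable, take FIRST(<elsepart>) ∪ FIRST(<factor>) = { c, i }.
<decl> → c contributes {c}.
Union: FIRST(<decl>) = { b, c, i, j }.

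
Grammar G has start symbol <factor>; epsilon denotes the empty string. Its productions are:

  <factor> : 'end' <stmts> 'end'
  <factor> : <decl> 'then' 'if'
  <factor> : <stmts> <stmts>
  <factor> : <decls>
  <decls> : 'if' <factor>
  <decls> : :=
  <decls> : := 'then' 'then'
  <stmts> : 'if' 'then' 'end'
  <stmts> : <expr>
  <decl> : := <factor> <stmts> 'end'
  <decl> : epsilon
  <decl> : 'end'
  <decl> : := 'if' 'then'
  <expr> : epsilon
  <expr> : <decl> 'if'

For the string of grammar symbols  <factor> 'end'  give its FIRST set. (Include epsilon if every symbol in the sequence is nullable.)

{ 'end', 'if', 'then', := }

Add FIRST(<factor>)\{epsilon} = { 'end', 'if', 'then', := }; <factor> is nullable, continue.
'end' is a terminal; add {'end'} and stop.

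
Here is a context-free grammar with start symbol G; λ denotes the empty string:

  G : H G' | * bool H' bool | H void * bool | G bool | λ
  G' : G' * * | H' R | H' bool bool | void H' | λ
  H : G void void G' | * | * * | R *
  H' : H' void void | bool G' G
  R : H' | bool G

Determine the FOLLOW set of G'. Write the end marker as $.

{ $, *, bool, void }

In G : H G': G' is at the end, add FOLLOW(G) = { $, *, bool, void }.
In G' : G' * *: add FIRST(* *) = { * }.
In H : G void void G': G' is at the end, add FOLLOW(H) = { $, *, bool, void }.
In H' : bool G' G: add FIRST(G)\{λ} = { *, bool, void }.
  Since G is nullable, also add FOLLOW(H') = { $, *, bool, void }.
Union: FOLLOW(G') = { $, *, bool, void }.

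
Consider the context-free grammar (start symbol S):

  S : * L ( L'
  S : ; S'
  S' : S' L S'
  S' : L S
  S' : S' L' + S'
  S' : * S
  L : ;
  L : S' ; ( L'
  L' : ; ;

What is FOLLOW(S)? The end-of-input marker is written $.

{ $, *, ; }

S is the start symbol, so $ ∈ FOLLOW(S).
In S' : L S: S is at the end, add FOLLOW(S') = { $, *, ; }.
In S' : * S: S is at the end, add FOLLOW(S') = { $, *, ; }.
Union: FOLLOW(S) = { $, *, ; }.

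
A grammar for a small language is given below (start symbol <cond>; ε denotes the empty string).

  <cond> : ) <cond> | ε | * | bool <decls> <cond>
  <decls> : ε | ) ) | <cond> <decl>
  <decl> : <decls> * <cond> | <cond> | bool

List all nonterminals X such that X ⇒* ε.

{ <cond>, <decl>, <decls> }

Directly nullable (have an ε-production): <cond>, <decls>.
<decl> : <cond> with every symbol nullable, so <decl> is nullable.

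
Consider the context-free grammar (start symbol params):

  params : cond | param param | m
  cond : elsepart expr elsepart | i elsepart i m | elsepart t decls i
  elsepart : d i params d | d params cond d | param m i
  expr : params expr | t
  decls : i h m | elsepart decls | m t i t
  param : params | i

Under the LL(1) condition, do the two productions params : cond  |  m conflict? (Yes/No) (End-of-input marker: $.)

Yes

FIRST(cond) = { d, i, m } and FIRST(m) = { m }.
Both contain m, so the two alternatives are not disjoint — LL(1) conflict.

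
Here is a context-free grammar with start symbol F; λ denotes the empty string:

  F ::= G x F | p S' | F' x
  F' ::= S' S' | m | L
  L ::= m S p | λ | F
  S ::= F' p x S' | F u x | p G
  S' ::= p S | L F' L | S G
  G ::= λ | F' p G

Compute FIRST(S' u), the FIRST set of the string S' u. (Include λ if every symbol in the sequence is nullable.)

{ m, p, u, x }

Add FIRST(S')\{λ} = { m, p, x }; S' is nullable, continue.
u is a terminal; add {u} and stop.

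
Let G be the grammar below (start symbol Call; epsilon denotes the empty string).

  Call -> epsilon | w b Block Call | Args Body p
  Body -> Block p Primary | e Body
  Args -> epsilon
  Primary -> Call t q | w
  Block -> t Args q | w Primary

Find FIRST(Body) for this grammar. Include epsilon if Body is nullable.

From Body -> Block p Primary: add FIRST(Block) = { t, w }.
Body -> e Body contributes {e}.
Union: FIRST(Body) = { e, t, w }.

{ e, t, w }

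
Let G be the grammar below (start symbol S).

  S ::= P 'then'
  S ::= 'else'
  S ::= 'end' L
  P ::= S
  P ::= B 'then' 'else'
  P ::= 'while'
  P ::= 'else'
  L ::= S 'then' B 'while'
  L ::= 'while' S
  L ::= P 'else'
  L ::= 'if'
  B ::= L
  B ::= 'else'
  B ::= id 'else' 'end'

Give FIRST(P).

{ 'else', 'end', 'if', 'while', id }

From P ::= S: add FIRST(S) = { 'else', 'end', 'if', 'while', id }.
From P ::= B 'then' 'else': add FIRST(B) = { 'else', 'end', 'if', 'while', id }.
P ::= 'while' contributes {'while'}.
P ::= 'else' contributes {'else'}.
Union: FIRST(P) = { 'else', 'end', 'if', 'while', id }.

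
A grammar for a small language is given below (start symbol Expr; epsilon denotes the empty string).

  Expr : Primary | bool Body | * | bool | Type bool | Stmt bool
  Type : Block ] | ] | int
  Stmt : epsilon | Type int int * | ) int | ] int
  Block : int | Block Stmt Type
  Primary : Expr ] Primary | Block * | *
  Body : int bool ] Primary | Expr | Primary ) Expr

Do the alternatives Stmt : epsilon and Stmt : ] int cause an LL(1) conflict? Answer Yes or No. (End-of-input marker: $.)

FIRST(epsilon) = { epsilon } and FIRST(] int) = { ] }.
The first alternative is nullable and FOLLOW(Stmt) = { ], bool, int } shares ] with FIRST of the second — conflict.

Yes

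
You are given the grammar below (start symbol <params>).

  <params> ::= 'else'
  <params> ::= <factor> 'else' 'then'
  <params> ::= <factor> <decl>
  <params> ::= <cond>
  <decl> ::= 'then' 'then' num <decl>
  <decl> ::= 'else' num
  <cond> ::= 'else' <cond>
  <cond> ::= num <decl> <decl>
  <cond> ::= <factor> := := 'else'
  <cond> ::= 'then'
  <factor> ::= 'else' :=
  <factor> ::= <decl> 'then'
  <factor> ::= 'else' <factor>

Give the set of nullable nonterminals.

{ } (none)

No nonterminal has an empty production or an RHS whose symbols are all nullable.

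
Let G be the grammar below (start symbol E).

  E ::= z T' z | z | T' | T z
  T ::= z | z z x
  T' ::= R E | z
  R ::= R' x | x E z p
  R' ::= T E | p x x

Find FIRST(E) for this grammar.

E ::= z T' z contributes {z}.
E ::= z contributes {z}.
From E ::= T': add FIRST(T') = { p, x, z }.
From E ::= T z: add FIRST(T) = { z }.
Union: FIRST(E) = { p, x, z }.

{ p, x, z }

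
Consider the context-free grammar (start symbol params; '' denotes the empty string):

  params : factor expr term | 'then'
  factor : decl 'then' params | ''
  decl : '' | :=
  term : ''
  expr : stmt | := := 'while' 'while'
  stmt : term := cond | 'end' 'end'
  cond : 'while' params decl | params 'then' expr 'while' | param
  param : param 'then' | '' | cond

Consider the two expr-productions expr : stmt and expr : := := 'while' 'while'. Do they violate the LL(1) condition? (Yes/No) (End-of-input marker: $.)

Yes

FIRST(stmt) = { 'end', := } and FIRST(:= := 'while' 'while') = { := }.
Both contain :=, so the two alternatives are not disjoint — LL(1) conflict.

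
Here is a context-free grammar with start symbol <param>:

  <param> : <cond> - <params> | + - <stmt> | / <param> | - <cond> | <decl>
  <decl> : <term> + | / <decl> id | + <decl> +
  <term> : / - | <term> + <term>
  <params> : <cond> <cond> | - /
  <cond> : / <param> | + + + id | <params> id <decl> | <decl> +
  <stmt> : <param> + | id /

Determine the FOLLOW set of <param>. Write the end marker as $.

<param> is the start symbol, so $ ∈ FOLLOW(<param>).
In <param> : / <param>: <param> is at the end, add FOLLOW(<param>) = { $, +, -, /, id }.
In <cond> : / <param>: <param> is at the end, add FOLLOW(<cond>) = { $, +, -, /, id }.
In <stmt> : <param> +: add FIRST(+) = { + }.
Union: FOLLOW(<param>) = { $, +, -, /, id }.

{ $, +, -, /, id }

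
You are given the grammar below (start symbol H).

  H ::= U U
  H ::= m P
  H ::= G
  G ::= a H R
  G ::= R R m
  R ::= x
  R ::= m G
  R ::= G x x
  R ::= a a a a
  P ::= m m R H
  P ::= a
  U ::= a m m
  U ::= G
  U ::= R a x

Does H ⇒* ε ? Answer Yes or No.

No nonterminal in this grammar is nullable.
No production of H has an RHS whose symbols are all nullable, so H is not nullable.

No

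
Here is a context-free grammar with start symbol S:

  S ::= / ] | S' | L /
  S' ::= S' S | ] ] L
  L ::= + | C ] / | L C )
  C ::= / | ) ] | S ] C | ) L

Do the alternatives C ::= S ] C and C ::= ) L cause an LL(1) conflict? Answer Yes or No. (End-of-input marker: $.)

FIRST(S ] C) = { ), +, /, ] } and FIRST() L) = { ) }.
Both contain ), so the two alternatives are not disjoint — LL(1) conflict.

Yes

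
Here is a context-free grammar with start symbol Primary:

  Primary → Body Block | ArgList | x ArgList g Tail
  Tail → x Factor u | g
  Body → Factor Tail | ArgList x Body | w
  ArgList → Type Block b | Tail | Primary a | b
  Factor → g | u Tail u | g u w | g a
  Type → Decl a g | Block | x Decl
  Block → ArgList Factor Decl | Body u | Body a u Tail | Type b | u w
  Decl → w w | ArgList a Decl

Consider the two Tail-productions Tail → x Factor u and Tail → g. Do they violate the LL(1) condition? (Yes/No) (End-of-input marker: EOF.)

No

FIRST(x Factor u) = { x } and FIRST(g) = { g }.
The FIRST sets are disjoint and neither alternative is nullable — no conflict.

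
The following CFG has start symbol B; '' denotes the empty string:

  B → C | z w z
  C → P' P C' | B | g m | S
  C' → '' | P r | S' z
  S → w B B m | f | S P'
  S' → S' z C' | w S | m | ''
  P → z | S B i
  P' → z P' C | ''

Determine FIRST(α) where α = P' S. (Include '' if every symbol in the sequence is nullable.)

{ f, w, z }

Add FIRST(P')\{''} = { z }; P' is nullable, continue.
Add FIRST(S) = { f, w }; S is not nullable, stop.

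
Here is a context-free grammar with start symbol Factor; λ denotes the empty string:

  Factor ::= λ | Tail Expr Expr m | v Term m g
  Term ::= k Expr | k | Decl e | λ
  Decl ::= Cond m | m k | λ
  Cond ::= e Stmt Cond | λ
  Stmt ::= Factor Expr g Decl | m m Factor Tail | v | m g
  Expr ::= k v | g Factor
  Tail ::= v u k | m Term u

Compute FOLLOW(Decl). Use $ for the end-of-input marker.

In Term ::= Decl e: add FIRST(e) = { e }.
In Stmt ::= Factor Expr g Decl: Decl is at the end, add FOLLOW(Stmt) = { e, m }.
Union: FOLLOW(Decl) = { e, m }.

{ e, m }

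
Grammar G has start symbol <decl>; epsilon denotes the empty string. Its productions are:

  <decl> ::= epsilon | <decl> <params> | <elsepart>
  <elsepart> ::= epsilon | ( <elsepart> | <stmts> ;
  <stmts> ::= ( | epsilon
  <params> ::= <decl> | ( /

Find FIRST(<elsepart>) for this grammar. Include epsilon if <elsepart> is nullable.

{ (, ;, epsilon }

<elsepart> ::= epsilon contributes epsilon.
<elsepart> ::= ( <elsepart> contributes {(}.
From <elsepart> ::= <stmts> ;: <stmts> nullable, take FIRST(<stmts>) ∪ {;} = { (, ; }.
Union: FIRST(<elsepart>) = { (, ;, epsilon }.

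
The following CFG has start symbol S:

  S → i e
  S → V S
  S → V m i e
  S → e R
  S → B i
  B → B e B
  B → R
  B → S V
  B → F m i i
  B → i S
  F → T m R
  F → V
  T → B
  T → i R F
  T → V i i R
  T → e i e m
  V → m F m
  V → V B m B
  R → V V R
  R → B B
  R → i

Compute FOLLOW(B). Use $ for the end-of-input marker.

{ $, e, i, m }

In S → B i: add FIRST(i) = { i }.
In B → B e B: add FIRST(e B) = { e }.
In B → B e B: B is at the end, add FOLLOW(B) = { $, e, i, m }.
In T → B: B is at the end, add FOLLOW(T) = { m }.
In V → V B m B: add FIRST(m B) = { m }.
In V → V B m B: B is at the end, add FOLLOW(V) = { $, e, i, m }.
In R → B B: add FIRST(B) = { e, i, m }.
In R → B B: B is at the end, add FOLLOW(R) = { $, e, i, m }.
Union: FOLLOW(B) = { $, e, i, m }.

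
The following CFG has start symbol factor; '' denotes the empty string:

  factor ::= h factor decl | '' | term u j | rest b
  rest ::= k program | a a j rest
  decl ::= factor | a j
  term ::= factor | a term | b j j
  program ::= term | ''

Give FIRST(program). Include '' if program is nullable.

From program ::= term: add FIRST(term) = { a, b, h, k, u, '' } (including '' since term is nullable).
program ::= '' contributes ''.
Union: FIRST(program) = { a, b, h, k, u, '' }.

{ a, b, h, k, u, '' }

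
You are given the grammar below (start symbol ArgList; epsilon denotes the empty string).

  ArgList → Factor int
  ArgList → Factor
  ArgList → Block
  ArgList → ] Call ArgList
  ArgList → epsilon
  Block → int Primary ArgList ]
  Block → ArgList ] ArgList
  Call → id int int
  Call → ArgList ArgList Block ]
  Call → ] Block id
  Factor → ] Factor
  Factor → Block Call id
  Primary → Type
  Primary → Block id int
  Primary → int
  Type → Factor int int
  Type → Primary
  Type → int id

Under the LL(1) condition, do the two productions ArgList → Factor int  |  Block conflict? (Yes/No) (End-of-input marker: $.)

Yes

FIRST(Factor int) = { ], int } and FIRST(Block) = { ], int }.
Both contain ], so the two alternatives are not disjoint — LL(1) conflict.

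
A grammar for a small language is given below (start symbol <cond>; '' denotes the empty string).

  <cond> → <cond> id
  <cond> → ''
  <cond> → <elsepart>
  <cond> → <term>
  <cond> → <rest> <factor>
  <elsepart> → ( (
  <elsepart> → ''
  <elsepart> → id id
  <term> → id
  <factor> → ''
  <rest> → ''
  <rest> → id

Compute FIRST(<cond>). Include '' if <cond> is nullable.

From <cond> → <cond> id: <cond> nullable, take FIRST(<cond>) ∪ {id} = { (, id }.
<cond> → '' contributes ''.
From <cond> → <elsepart>: add FIRST(<elsepart>) = { (, id, '' } (including '' since <elsepart> is nullable).
From <cond> → <term>: add FIRST(<term>) = { id }.
From <cond> → <rest> <factor>: <rest>, <factor> nullable, take FIRST(<rest>) ∪ FIRST(<factor>) = { id }; also '' since the whole RHS is nullable.
Union: FIRST(<cond>) = { (, id, '' }.

{ (, id, '' }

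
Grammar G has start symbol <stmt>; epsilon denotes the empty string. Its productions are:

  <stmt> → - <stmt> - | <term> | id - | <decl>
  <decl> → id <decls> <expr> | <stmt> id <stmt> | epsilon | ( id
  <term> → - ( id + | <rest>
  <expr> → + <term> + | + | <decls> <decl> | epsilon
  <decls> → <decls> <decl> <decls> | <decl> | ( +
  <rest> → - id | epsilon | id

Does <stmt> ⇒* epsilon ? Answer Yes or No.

Yes

<stmt> → <term> and each of <term> is nullable, so <stmt> ⇒* epsilon.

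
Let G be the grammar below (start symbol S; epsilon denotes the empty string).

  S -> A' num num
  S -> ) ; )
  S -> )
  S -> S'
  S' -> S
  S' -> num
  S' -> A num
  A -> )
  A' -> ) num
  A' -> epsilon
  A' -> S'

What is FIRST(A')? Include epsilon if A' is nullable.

A' -> ) num contributes {)}.
A' -> epsilon contributes epsilon.
From A' -> S': add FIRST(S') = { ), num }.
Union: FIRST(A') = { ), num, epsilon }.

{ ), num, epsilon }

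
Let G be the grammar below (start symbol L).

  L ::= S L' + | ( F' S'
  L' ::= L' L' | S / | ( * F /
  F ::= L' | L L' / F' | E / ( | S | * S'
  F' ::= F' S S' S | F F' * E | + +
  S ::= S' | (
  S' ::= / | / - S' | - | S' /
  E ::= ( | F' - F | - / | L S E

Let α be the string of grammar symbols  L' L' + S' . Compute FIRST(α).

{ (, -, / }

Add FIRST(L') = { (, -, / }; L' is not nullable, stop.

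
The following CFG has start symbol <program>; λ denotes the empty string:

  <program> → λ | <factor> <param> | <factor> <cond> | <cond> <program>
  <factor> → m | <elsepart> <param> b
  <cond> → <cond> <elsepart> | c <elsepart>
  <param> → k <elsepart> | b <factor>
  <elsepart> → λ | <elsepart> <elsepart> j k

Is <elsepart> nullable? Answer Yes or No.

Yes

<elsepart> has an λ-production, so <elsepart> ⇒ λ.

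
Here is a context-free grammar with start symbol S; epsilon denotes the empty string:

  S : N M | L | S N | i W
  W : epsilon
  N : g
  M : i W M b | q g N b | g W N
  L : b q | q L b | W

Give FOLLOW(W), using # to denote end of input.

In S : i W: W is at the end, add FOLLOW(S) = { #, g }.
In M : i W M b: add FIRST(M b) = { g, i, q }.
In M : g W N: add FIRST(N) = { g }.
In L : W: W is at the end, add FOLLOW(L) = { #, b, g }.
Union: FOLLOW(W) = { #, b, g, i, q }.

{ #, b, g, i, q }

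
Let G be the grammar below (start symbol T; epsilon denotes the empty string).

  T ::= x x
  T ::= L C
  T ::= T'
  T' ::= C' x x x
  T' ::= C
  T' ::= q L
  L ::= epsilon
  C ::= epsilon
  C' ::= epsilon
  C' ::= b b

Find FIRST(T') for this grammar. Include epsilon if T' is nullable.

{ b, q, x, epsilon }

From T' ::= C' x x x: C' nullable, take FIRST(C') ∪ {x} = { b, x }.
From T' ::= C: add FIRST(C) = { epsilon } (including epsilon since C is nullable).
T' ::= q L contributes {q}.
Union: FIRST(T') = { b, q, x, epsilon }.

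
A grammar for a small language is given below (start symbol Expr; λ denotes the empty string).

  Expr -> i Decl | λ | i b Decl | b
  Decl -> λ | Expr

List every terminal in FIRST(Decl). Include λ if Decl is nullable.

{ b, i, λ }

Decl -> λ contributes λ.
From Decl -> Expr: add FIRST(Expr) = { b, i, λ } (including λ since Expr is nullable).
Union: FIRST(Decl) = { b, i, λ }.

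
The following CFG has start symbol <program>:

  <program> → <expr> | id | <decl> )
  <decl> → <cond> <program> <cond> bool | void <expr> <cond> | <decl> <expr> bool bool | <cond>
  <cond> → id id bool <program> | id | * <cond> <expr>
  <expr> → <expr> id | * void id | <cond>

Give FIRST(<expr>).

From <expr> → <expr> id: add FIRST(<expr>) = { *, id }.
<expr> → * void id contributes {*}.
From <expr> → <cond>: add FIRST(<cond>) = { *, id }.
Union: FIRST(<expr>) = { *, id }.

{ *, id }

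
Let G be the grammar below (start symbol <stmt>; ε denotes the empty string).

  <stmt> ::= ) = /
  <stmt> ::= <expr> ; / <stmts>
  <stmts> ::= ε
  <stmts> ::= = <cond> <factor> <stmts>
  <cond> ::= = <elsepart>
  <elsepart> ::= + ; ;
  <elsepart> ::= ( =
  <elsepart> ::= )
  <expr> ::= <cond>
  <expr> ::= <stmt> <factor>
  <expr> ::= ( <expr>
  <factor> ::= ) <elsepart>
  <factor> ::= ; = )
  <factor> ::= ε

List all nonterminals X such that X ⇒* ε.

Directly nullable (have an ε-production): <stmts>, <factor>.
No other nonterminal has a production whose RHS symbols are all nullable.

{ <factor>, <stmts> }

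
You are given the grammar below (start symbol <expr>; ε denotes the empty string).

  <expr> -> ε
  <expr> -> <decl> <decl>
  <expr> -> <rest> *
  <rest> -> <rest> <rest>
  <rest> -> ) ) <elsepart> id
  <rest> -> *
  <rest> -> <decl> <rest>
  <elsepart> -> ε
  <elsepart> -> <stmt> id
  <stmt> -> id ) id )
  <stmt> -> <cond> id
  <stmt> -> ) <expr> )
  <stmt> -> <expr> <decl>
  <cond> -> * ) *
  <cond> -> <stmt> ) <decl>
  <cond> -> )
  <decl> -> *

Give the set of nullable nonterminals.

Directly nullable (have an ε-production): <expr>, <elsepart>.
No other nonterminal has a production whose RHS symbols are all nullable.

{ <elsepart>, <expr> }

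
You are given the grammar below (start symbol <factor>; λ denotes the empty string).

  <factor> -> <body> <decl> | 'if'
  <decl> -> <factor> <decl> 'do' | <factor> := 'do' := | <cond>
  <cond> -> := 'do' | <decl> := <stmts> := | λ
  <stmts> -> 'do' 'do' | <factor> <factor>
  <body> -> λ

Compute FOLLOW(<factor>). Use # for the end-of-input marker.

{ #, 'do', 'if', := }

<factor> is the start symbol, so # ∈ FOLLOW(<factor>).
In <decl> -> <factor> <decl> 'do': add FIRST(<decl> 'do') = { 'do', 'if', := }.
In <decl> -> <factor> := 'do' :=: add FIRST(:= 'do' :=) = { := }.
In <stmts> -> <factor> <factor>: add FIRST(<factor>)\{λ} = { 'do', 'if', := }.
  Since <factor> is nullable, also add FOLLOW(<stmts>) = { := }.
In <stmts> -> <factor> <factor>: <factor> is at the end, add FOLLOW(<stmts>) = { := }.
Union: FOLLOW(<factor>) = { #, 'do', 'if', := }.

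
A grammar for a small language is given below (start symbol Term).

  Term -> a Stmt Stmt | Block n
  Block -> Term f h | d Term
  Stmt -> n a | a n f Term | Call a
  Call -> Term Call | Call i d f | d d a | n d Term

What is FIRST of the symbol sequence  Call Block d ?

Add FIRST(Call) = { a, d, n }; Call is not nullable, stop.

{ a, d, n }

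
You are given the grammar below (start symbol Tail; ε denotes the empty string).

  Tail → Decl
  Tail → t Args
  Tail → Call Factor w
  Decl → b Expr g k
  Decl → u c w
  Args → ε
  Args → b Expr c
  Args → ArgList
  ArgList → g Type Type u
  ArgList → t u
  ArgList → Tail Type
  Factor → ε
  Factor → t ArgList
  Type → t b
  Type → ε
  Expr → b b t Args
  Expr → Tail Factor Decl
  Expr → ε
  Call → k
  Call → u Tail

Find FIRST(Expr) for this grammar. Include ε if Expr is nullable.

Expr → b b t Args contributes {b}.
From Expr → Tail Factor Decl: add FIRST(Tail) = { b, k, t, u }.
Expr → ε contributes ε.
Union: FIRST(Expr) = { b, k, t, u, ε }.

{ b, k, t, u, ε }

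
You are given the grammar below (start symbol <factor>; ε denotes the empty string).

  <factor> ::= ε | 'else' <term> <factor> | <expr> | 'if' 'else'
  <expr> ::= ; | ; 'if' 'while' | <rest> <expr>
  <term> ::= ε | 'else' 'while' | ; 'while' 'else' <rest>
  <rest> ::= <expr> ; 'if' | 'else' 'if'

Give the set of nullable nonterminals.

{ <factor>, <term> }

Directly nullable (have an ε-production): <factor>, <term>.
No other nonterminal has a production whose RHS symbols are all nullable.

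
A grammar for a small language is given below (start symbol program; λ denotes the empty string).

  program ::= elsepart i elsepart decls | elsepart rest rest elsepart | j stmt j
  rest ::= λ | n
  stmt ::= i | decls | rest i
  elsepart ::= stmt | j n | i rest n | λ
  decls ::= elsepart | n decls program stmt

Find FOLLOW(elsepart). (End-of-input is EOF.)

In program ::= elsepart i elsepart decls: add FIRST(i elsepart decls) = { i }.
In program ::= elsepart i elsepart decls: add FIRST(decls)\{λ} = { i, j, n }.
  Since decls is nullable, also add FOLLOW(program) = { EOF, i, j, n }.
In program ::= elsepart rest rest elsepart: add FIRST(rest rest elsepart)\{λ} = { i, j, n }.
  Since rest rest elsepart is nullable, also add FOLLOW(program) = { EOF, i, j, n }.
In program ::= elsepart rest rest elsepart: elsepart is at the end, add FOLLOW(program) = { EOF, i, j, n }.
In decls ::= elsepart: elsepart is at the end, add FOLLOW(decls) = { EOF, i, j, n }.
Union: FOLLOW(elsepart) = { EOF, i, j, n }.

{ EOF, i, j, n }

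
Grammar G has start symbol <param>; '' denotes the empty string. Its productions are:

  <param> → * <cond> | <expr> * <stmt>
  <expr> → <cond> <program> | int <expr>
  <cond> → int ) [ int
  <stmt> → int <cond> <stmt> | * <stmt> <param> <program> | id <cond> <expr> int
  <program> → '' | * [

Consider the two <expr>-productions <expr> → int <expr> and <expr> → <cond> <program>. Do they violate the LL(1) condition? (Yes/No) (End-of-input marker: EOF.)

FIRST(int <expr>) = { int } and FIRST(<cond> <program>) = { int }.
Both contain int, so the two alternatives are not disjoint — LL(1) conflict.

Yes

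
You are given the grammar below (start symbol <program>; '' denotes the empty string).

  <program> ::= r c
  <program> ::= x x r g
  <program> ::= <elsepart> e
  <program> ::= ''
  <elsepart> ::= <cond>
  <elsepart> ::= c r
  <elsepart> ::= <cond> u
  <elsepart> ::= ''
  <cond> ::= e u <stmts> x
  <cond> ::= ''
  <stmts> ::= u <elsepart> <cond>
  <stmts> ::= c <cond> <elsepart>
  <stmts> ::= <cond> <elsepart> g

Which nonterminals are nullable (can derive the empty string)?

Directly nullable (have an ''-production): <program>, <elsepart>, <cond>.
No other nonterminal has a production whose RHS symbols are all nullable.

{ <cond>, <elsepart>, <program> }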